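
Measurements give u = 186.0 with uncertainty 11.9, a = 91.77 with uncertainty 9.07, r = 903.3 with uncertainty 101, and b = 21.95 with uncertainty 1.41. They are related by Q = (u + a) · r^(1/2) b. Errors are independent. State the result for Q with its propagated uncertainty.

Let w = u + a = 277.8. δw = √(δu² + δa²) = √(142 + 82.3) = 15.0, so δw/w = 0.0539.
Q is then a monomial in w, r, b:
δQ/Q = √((δw/w)² + (½·δr/r)² + (1·δb/b)²) = √(0.00290 + 0.00313 + 0.00413) = 0.101
Q = 183200, so δQ = 0.101 × 183200 = 18500.

183200 ± 18500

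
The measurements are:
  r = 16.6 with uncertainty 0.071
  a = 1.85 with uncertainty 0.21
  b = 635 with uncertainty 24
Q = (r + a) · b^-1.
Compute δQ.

0.00115

Let u = r + a = 18.5. δu = √(δr² + δa²) = √(0.00504 + 0.0441) = 0.222, so δu/u = 0.0120.
Q is then a monomial in u, b:
δQ/Q = √((δu/u)² + (-1·δb/b)²) = √(0.000144 + 0.00143) = 0.0397
Q = 0.0291, so δQ = 0.0397 × 0.0291 = 0.00115.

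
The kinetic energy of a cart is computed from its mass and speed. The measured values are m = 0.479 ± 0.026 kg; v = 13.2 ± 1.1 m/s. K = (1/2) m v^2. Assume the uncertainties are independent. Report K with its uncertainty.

41.7 ± 7.31 J

Relative error in a monomial: (δK/K)² = Σ (nᵢ · δxᵢ/xᵢ)².
  (1·δm/m)² = (1×0.0543)² = 0.00295;  (2·δv/v)² = (2×0.0833)² = 0.0278
δK/K = √(0.0307) = 0.175
K = 41.7 J, so δK = 0.175 × 41.7 = 7.31 J.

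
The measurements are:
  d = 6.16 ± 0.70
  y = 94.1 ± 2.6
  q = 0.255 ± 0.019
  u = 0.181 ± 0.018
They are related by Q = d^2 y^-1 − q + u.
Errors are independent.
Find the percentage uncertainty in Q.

29.1%

Let p = d^2·y^-1 = 0.403. δp/p = √((2·δd/d)² + (-1·δy/y)²) = √(0.0517 + 0.000763) = 0.229, so δp = 0.0923.
Q = p − q + u: δQ = √(δp² + δq² + δu²) = √(0.00852 + 0.000361 + 0.000324) = 0.0960
Q = 0.329, so δQ/Q = 0.0960/0.329 = 0.291.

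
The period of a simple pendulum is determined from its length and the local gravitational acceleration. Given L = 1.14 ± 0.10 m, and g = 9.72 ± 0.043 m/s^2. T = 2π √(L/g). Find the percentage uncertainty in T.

T is a product of powers, so relative uncertainties combine in quadrature:
  (½·δL/L)² = (0.5×0.0877)² = 0.00192;  (−½·δg/g)² = (-0.5×0.00442)² = 4.89e-06
δT/T = √(0.00193) = 0.0439

4.39%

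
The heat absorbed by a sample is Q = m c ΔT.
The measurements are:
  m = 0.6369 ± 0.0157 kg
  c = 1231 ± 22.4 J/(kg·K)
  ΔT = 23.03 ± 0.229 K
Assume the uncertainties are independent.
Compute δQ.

Relative error in a monomial: (δQ/Q)² = Σ (nᵢ · δxᵢ/xᵢ)².
  (1·δm/m)² = (1×0.0247)² = 0.000608;  (1·δc/c)² = (1×0.0182)² = 0.000331;  (1·δΔT/ΔT)² = (1×0.00994)² = 9.89e-05
δQ/Q = √(0.00104) = 0.0322
Q = 18060 J, so δQ = 0.0322 × 18060 = 582 J.

582 J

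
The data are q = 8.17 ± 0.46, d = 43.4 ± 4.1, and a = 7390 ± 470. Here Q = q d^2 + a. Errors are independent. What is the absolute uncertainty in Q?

3070

Let p = q·d^2 = 15400. δp/p = √((1·δq/q)² + (2·δd/d)²) = √(0.00317 + 0.0357) = 0.197, so δp = 3030.
Q = p + a: δQ = √(δp² + δa²) = √(9.2e+06 + 2.21e+05) = 3070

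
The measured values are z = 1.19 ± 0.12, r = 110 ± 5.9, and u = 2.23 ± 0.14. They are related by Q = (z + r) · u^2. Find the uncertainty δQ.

75.4

Let w = z + r = 111. δw = √(δz² + δr²) = √(0.0144 + 34.8) = 5.90, so δw/w = 0.0531.
Q is then a monomial in w, u:
δQ/Q = √((δw/w)² + (2·δu/u)²) = √(0.00282 + 0.0158) = 0.136
Q = 553, so δQ = 0.136 × 553 = 75.4.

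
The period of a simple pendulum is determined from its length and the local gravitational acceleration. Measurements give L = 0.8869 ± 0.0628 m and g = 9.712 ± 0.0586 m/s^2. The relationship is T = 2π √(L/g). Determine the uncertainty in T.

0.0675 s

For a monomial T ∝ L^(1/2), g^(-1/2), fractional errors add in quadrature:
  (½·δL/L)² = (0.5×0.0708)² = 0.00125;  (−½·δg/g)² = (-0.5×0.00603)² = 9.1e-06
δT/T = √(0.00126) = 0.0355
T = 1.899 s, so δT = 0.0355 × 1.899 = 0.0675 s.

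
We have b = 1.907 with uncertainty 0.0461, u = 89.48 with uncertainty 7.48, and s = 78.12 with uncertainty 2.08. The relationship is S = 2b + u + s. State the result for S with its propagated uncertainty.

Sums and differences: (δS)² = Σ (cᵢ δxᵢ)².
  (2·δb)² = 0.00850;  (δu)² = 56.0;  (δs)² = 4.33
δS = √(60.3) = 7.76
S = 171.4.

171.4 ± 7.76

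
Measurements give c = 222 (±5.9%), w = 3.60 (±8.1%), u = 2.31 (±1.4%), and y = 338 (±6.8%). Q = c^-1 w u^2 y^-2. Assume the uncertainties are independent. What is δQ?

Relative error in a monomial: (δQ/Q)² = Σ (nᵢ · δxᵢ/xᵢ)².
  (-1·δc/c)² = (-1×0.0590)² = 0.00348;  (1·δw/w)² = (1×0.0810)² = 0.00656;  (2·δu/u)² = (2×0.0140)² = 0.000784;  (-2·δy/y)² = (-2×0.0680)² = 0.0185
δQ/Q = √(0.0293) = 0.171
Q = 7.57e-07, so δQ = 0.171 × 7.57e-07 = 1.3e-07.

1.3e-07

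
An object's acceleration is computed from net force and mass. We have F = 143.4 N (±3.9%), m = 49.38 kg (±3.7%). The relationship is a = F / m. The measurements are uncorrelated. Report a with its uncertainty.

2.904 ± 0.156 m/s^2

Each factor contributes (exponent × relative error)² to (δa/a)²:
  (1·δF/F)² = (1×0.0390)² = 0.00152;  (-1·δm/m)² = (-1×0.0370)² = 0.00137
δa/a = √(0.00289) = 0.0538
a = 2.904 m/s^2, so δa = 0.0538 × 2.904 = 0.156 m/s^2.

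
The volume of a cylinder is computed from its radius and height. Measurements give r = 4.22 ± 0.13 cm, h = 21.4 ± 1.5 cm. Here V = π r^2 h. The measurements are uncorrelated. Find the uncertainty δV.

112 cm^3

Each factor contributes (exponent × relative error)² to (δV/V)²:
  (2·δr/r)² = (2×0.0308)² = 0.00380;  (1·δh/h)² = (1×0.0701)² = 0.00491
δV/V = √(0.00871) = 0.0933
V = 1200 cm^3, so δV = 0.0933 × 1200 = 112 cm^3.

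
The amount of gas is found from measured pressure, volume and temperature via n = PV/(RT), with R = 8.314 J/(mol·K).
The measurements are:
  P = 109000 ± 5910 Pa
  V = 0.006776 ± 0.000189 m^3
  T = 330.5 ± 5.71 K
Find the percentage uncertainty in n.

Each factor contributes (exponent × relative error)² to (δn/n)²:
  (1·δP/P)² = (1×0.0542)² = 0.00294;  (1·δV/V)² = (1×0.0279)² = 0.000778;  (-1·δT/T)² = (-1×0.0173)² = 0.000298
δn/n = √(0.00402) = 0.0634

6.34%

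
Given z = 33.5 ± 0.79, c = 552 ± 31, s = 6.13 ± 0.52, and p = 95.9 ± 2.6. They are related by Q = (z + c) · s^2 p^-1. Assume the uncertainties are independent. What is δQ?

Let u = z + c = 586. δu = √(δz² + δc²) = √(0.624 + 961) = 31.0, so δu/u = 0.0530.
Q is then a monomial in u, s, p:
δQ/Q = √((δu/u)² + (2·δs/s)² + (-1·δp/p)²) = √(0.00281 + 0.0288 + 0.000735) = 0.180
Q = 229, so δQ = 0.180 × 229 = 41.2.

41.2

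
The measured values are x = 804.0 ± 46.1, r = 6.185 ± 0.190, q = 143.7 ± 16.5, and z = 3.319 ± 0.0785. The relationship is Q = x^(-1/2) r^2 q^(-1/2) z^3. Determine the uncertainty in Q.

Relative error in a monomial: (δQ/Q)² = Σ (nᵢ · δxᵢ/xᵢ)².
  (−½·δx/x)² = (-0.5×0.0573)² = 0.000822;  (2·δr/r)² = (2×0.0307)² = 0.00377;  (−½·δq/q)² = (-0.5×0.115)² = 0.00330;  (3·δz/z)² = (3×0.0237)² = 0.00503
δQ/Q = √(0.0129) = 0.114
Q = 4.115, so δQ = 0.114 × 4.115 = 0.468.

0.468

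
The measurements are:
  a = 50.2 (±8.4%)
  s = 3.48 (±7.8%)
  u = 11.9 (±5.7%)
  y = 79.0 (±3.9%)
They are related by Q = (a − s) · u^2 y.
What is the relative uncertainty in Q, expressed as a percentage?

Let w = a − s = 46.7. δw = √(δa² + δs²) = √(17.8 + 0.0737) = 4.23, so δw/w = 0.0904.
Q is then a monomial in w, u, y:
δQ/Q = √((δw/w)² + (2·δu/u)² + (1·δy/y)²) = √(0.00818 + 0.0130 + 0.00152) = 0.151

15.1%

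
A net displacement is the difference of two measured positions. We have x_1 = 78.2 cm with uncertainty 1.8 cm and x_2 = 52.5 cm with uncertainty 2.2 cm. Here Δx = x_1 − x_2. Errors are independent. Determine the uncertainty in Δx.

2.84 cm

Each term contributes (cᵢ δxᵢ)² to (δΔx)²:
  (δx_1)² = 3.24;  (δx_2)² = 4.84
δΔx = √(8.08) = 2.84 cm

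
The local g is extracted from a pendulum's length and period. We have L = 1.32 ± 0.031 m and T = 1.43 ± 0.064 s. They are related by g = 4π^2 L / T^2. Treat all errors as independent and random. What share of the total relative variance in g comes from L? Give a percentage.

6.44%

(δg/g)² = (1·δL/L)² + (-2·δT/T)²
  L term: (1×0.0235)² = 0.000552
  T term: (-2×0.0448)² = 0.00801
Total = 0.00856. Share from L = 0.000552/0.00856 = 0.0644.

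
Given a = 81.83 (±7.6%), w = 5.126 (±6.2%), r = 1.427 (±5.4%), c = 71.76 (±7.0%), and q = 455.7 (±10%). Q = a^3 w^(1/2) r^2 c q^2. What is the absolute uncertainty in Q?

Each factor contributes (exponent × relative error)² to (δQ/Q)²:
  (3·δa/a)² = (3×0.0760)² = 0.0520;  (½·δw/w)² = (0.5×0.0620)² = 0.000961;  (2·δr/r)² = (2×0.0540)² = 0.0117;  (1·δc/c)² = (1×0.0700)² = 0.00490;  (2·δq/q)² = (2×0.100)² = 0.0400
δQ/Q = √(0.110) = 0.331
Q = 3.765e+13, so δQ = 0.331 × 3.765e+13 = 1.25e+13.

1.25e+13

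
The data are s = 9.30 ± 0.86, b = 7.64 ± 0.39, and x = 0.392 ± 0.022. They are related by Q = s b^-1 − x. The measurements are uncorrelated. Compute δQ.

Let p = s·b^-1 = 1.22. δp/p = √((1·δs/s)² + (-1·δb/b)²) = √(0.00855 + 0.00261) = 0.106, so δp = 0.129.
Q = p − x: δQ = √(δp² + δx²) = √(0.0165 + 0.000484) = 0.130

0.130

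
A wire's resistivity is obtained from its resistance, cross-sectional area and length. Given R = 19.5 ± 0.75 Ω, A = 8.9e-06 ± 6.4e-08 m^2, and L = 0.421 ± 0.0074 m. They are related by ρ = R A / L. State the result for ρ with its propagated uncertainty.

For a monomial ρ ∝ R, A, L^-1, fractional errors add in quadrature:
  (1·δR/R)² = (1×0.0385)² = 0.00148;  (1·δA/A)² = (1×0.00719)² = 5.17e-05;  (-1·δL/L)² = (-1×0.0176)² = 0.000309
δρ/ρ = √(0.00184) = 0.0429
ρ = 0.000412 Ω·m, so δρ = 0.0429 × 0.000412 = 1.77e-05 Ω·m.

(4.12 ± 0.177) × 10^-4 Ω·m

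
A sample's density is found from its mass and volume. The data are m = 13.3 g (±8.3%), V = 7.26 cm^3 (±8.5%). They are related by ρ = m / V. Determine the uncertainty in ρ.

0.218 g/cm^3

Each factor contributes (exponent × relative error)² to (δρ/ρ)²:
  (1·δm/m)² = (1×0.0830)² = 0.00689;  (-1·δV/V)² = (-1×0.0850)² = 0.00723
δρ/ρ = √(0.0141) = 0.119
ρ = 1.83 g/cm^3, so δρ = 0.119 × 1.83 = 0.218 g/cm^3.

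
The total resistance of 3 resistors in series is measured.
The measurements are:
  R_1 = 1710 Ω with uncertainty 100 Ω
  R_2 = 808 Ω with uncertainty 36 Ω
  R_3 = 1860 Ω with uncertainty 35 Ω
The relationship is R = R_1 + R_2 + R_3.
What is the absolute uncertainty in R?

112 Ω

Absolute uncertainties add in quadrature for a linear combination:
  (δR_1)² = 10000;  (δR_2)² = 1300;  (δR_3)² = 1220
δR = √(12500) = 112 Ω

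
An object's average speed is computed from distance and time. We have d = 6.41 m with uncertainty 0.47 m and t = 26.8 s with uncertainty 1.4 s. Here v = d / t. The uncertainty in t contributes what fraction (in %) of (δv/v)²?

(δv/v)² = (1·δd/d)² + (-1·δt/t)²
  d term: (1×0.0733)² = 0.00538
  t term: (-1×0.0522)² = 0.00273
Total = 0.00811. Share from t = 0.00273/0.00811 = 0.337.

33.7%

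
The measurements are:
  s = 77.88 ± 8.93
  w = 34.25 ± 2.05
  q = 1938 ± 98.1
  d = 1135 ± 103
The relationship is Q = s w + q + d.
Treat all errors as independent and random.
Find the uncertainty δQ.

Let p = s·w = 2667. δp/p = √((1·δs/s)² + (1·δw/w)²) = √(0.0131 + 0.00358) = 0.129, so δp = 345.
Q = p + q + d: δQ = √(δp² + δq² + δd²) = √(1.19e+05 + 9620 + 10600) = 373

373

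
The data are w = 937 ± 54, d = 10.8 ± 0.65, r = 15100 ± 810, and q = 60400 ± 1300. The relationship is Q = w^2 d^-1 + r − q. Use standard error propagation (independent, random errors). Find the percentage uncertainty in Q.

Let p = w^2·d^-1 = 81300. δp/p = √((2·δw/w)² + (-1·δd/d)²) = √(0.0133 + 0.00362) = 0.130, so δp = 10600.
Q = p + r − q: δQ = √(δp² + δr² + δq²) = √(1.12e+08 + 6.56e+05 + 1.69e+06) = 10700
Q = 36000, so δQ/Q = 10700/36000 = 0.297.

29.7%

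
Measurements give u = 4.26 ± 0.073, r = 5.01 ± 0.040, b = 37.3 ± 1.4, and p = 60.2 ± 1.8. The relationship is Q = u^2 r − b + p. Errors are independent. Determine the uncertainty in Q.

3.93

Let w = u^2·r = 90.9. δw/w = √((2·δu/u)² + (1·δr/r)²) = √(0.00117 + 6.37e-05) = 0.0352, so δw = 3.20.
Q = w − b + p: δQ = √(δw² + δb² + δp²) = √(10.2 + 1.96 + 3.24) = 3.93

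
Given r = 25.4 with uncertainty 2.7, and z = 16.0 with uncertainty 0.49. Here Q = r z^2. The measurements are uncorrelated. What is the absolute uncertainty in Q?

798

Q is a product of powers, so relative uncertainties combine in quadrature:
  (1·δr/r)² = (1×0.106)² = 0.0113;  (2·δz/z)² = (2×0.0306)² = 0.00375
δQ/Q = √(0.0151) = 0.123
Q = 6500, so δQ = 0.123 × 6500 = 798.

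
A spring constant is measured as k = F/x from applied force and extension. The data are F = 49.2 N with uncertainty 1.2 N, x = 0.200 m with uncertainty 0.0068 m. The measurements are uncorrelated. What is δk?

10.3 N/m

Relative error in a monomial: (δk/k)² = Σ (nᵢ · δxᵢ/xᵢ)².
  (1·δF/F)² = (1×0.0244)² = 0.000595;  (-1·δx/x)² = (-1×0.0340)² = 0.00116
δk/k = √(0.00175) = 0.0418
k = 246 N/m, so δk = 0.0418 × 246 = 10.3 N/m.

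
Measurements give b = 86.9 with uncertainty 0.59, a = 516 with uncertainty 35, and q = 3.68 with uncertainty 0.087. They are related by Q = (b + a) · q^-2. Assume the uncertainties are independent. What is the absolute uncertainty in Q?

Let u = b + a = 603. δu = √(δb² + δa²) = √(0.348 + 1220) = 35.0, so δu/u = 0.0581.
Q is then a monomial in u, q:
δQ/Q = √((δu/u)² + (-2·δq/q)²) = √(0.00337 + 0.00224) = 0.0749
Q = 44.5, so δQ = 0.0749 × 44.5 = 3.33.

3.33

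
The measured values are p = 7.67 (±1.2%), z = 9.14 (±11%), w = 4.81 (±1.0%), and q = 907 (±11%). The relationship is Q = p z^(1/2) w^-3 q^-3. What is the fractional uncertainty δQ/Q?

0.336

Each factor contributes (exponent × relative error)² to (δQ/Q)²:
  (1·δp/p)² = (1×0.0120)² = 0.000144;  (½·δz/z)² = (0.5×0.110)² = 0.00302;  (-3·δw/w)² = (-3×0.0100)² = 0.000900;  (-3·δq/q)² = (-3×0.110)² = 0.109
δQ/Q = √(0.113) = 0.336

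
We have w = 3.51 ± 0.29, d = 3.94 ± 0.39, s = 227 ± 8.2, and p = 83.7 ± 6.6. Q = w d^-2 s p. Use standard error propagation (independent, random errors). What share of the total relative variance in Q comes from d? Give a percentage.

73.2%

(δQ/Q)² = (1·δw/w)² + (-2·δd/d)² + (1·δs/s)² + (1·δp/p)²
  w term: (1×0.0826)² = 0.00683
  d term: (-2×0.0990)² = 0.0392
  s term: (1×0.0361)² = 0.00130
  p term: (1×0.0789)² = 0.00622
Total = 0.0535. Share from d = 0.0392/0.0535 = 0.732.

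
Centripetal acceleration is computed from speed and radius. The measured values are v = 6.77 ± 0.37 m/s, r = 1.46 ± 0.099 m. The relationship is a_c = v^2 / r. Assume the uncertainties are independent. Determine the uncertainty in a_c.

Since a_c is a product/quotient, work with relative uncertainties:
  (2·δv/v)² = (2×0.0547)² = 0.0119;  (-1·δr/r)² = (-1×0.0678)² = 0.00460
δa_c/a_c = √(0.0165) = 0.129
a_c = 31.4 m/s^2, so δa_c = 0.129 × 31.4 = 4.04 m/s^2.

4.04 m/s^2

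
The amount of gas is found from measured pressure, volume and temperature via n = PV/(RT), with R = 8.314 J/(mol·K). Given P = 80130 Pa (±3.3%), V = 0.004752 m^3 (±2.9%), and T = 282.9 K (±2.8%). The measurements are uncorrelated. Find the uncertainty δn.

Each factor contributes (exponent × relative error)² to (δn/n)²:
  (1·δP/P)² = (1×0.0330)² = 0.00109;  (1·δV/V)² = (1×0.0290)² = 0.000841;  (-1·δT/T)² = (-1×0.0280)² = 0.000784
δn/n = √(0.00271) = 0.0521
n = 0.1619 mol, so δn = 0.0521 × 0.1619 = 0.00843 mol.

0.00843 mol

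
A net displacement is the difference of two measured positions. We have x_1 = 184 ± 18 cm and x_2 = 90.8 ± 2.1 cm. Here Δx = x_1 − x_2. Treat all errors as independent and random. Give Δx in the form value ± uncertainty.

93.2 ± 18.1 cm

Each term contributes (cᵢ δxᵢ)² to (δΔx)²:
  (δx_1)² = 324;  (δx_2)² = 4.41
δΔx = √(328) = 18.1 cm
Δx = 93.2 cm.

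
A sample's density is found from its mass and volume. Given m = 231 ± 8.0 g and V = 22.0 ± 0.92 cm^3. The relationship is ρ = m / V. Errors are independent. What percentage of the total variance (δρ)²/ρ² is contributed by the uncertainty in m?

(δρ/ρ)² = (1·δm/m)² + (-1·δV/V)²
  m term: (1×0.0346)² = 0.00120
  V term: (-1×0.0418)² = 0.00175
Total = 0.00295. Share from m = 0.00120/0.00295 = 0.407.

40.7%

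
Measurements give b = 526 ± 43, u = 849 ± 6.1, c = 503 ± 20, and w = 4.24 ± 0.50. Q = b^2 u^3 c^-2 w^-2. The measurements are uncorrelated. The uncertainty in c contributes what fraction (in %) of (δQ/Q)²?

7.09%

(δQ/Q)² = (2·δb/b)² + (3·δu/u)² + (-2·δc/c)² + (-2·δw/w)²
  b term: (2×0.0817)² = 0.0267
  u term: (3×0.00718)² = 0.000465
  c term: (-2×0.0398)² = 0.00632
  w term: (-2×0.118)² = 0.0556
Total = 0.0891. Share from c = 0.00632/0.0891 = 0.0709.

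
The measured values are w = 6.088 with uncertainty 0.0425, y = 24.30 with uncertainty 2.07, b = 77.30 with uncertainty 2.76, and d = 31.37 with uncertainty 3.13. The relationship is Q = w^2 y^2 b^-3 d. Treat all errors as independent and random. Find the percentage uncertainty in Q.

Relative error in a monomial: (δQ/Q)² = Σ (nᵢ · δxᵢ/xᵢ)².
  (2·δw/w)² = (2×0.00698)² = 0.000195;  (2·δy/y)² = (2×0.0852)² = 0.0290;  (-3·δb/b)² = (-3×0.0357)² = 0.0115;  (1·δd/d)² = (1×0.0998)² = 0.00996
δQ/Q = √(0.0507) = 0.225

22.5%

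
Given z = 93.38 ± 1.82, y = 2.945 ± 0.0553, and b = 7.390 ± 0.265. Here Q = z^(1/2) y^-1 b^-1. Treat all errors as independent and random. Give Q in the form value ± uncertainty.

0.4440 ± 0.0185

Products/powers → add relative errors in quadrature, weighted by exponent:
  (½·δz/z)² = (0.5×0.0195)² = 9.5e-05;  (-1·δy/y)² = (-1×0.0188)² = 0.000353;  (-1·δb/b)² = (-1×0.0359)² = 0.00129
δQ/Q = √(0.00173) = 0.0416
Q = 0.4440, so δQ = 0.0416 × 0.4440 = 0.0185.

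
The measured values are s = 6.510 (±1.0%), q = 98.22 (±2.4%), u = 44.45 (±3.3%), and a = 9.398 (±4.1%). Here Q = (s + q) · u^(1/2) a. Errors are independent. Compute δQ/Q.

Let w = s + q = 104.7. δw = √(δs² + δq²) = √(0.00424 + 5.56) = 2.36, so δw/w = 0.0225.
Q is then a monomial in w, u, a:
δQ/Q = √((δw/w)² + (½·δu/u)² + (1·δa/a)²) = √(0.000507 + 0.000272 + 0.00168) = 0.0496

0.0496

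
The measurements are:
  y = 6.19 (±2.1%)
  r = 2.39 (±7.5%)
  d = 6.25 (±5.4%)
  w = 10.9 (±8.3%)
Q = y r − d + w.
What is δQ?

1.50

Let p = y·r = 14.8. δp/p = √((1·δy/y)² + (1·δr/r)²) = √(0.000441 + 0.00562) = 0.0779, so δp = 1.15.
Q = p − d + w: δQ = √(δp² + δd² + δw²) = √(1.33 + 0.114 + 0.818) = 1.50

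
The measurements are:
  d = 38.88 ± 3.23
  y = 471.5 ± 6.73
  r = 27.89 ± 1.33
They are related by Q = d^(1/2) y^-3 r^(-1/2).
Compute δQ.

Relative error in a monomial: (δQ/Q)² = Σ (nᵢ · δxᵢ/xᵢ)².
  (½·δd/d)² = (0.5×0.0831)² = 0.00173;  (-3·δy/y)² = (-3×0.0143)² = 0.00183;  (−½·δr/r)² = (-0.5×0.0477)² = 0.000569
δQ/Q = √(0.00413) = 0.0642
Q = 1.126e-08, so δQ = 0.0642 × 1.126e-08 = 7.24e-10.

7.24e-10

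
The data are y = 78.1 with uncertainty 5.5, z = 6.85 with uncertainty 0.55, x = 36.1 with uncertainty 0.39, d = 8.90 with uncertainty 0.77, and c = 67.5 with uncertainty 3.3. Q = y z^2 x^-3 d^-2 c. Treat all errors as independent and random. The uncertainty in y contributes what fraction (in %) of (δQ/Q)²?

(δQ/Q)² = (1·δy/y)² + (2·δz/z)² + (-3·δx/x)² + (-2·δd/d)² + (1·δc/c)²
  y term: (1×0.0704)² = 0.00496
  z term: (2×0.0803)² = 0.0258
  x term: (-3×0.0108)² = 0.00105
  d term: (-2×0.0865)² = 0.0299
  c term: (1×0.0489)² = 0.00239
Total = 0.0641. Share from y = 0.00496/0.0641 = 0.0773.

7.73%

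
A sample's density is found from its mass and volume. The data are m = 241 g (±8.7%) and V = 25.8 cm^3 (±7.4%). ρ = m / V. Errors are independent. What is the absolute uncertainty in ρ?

1.07 g/cm^3

Products/powers → add relative errors in quadrature, weighted by exponent:
  (1·δm/m)² = (1×0.0870)² = 0.00757;  (-1·δV/V)² = (-1×0.0740)² = 0.00548
δρ/ρ = √(0.0130) = 0.114
ρ = 9.34 g/cm^3, so δρ = 0.114 × 9.34 = 1.07 g/cm^3.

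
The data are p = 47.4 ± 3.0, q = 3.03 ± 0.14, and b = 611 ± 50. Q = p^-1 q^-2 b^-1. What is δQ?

Relative error in a monomial: (δQ/Q)² = Σ (nᵢ · δxᵢ/xᵢ)².
  (-1·δp/p)² = (-1×0.0633)² = 0.00401;  (-2·δq/q)² = (-2×0.0462)² = 0.00854;  (-1·δb/b)² = (-1×0.0818)² = 0.00670
δQ/Q = √(0.0192) = 0.139
Q = 3.76e-06, so δQ = 0.139 × 3.76e-06 = 5.22e-07.

5.22e-07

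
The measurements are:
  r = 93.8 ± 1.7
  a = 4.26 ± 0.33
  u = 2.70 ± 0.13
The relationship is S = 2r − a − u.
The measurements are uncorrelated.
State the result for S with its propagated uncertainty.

For a sum/difference, combine absolute errors in quadrature:
  (2·δr)² = 11.6;  (δa)² = 0.109;  (δu)² = 0.0169
δS = √(11.7) = 3.42
S = 181.

181 ± 3.42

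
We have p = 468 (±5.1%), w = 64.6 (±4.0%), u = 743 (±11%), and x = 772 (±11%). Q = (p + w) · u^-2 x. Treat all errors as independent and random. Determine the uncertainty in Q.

Let h = p + w = 533. δh = √(δp² + δw²) = √(570 + 6.68) = 24.0, so δh/h = 0.0451.
Q is then a monomial in h, u, x:
δQ/Q = √((δh/h)² + (-2·δu/u)² + (1·δx/x)²) = √(0.00203 + 0.0484 + 0.0121) = 0.250
Q = 0.745, so δQ = 0.250 × 0.745 = 0.186.

0.186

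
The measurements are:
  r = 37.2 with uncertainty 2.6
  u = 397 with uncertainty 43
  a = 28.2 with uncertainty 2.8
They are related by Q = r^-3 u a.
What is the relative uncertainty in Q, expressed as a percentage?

25.6%

Products/powers → add relative errors in quadrature, weighted by exponent:
  (-3·δr/r)² = (-3×0.0699)² = 0.0440;  (1·δu/u)² = (1×0.108)² = 0.0117;  (1·δa/a)² = (1×0.0993)² = 0.00986
δQ/Q = √(0.0656) = 0.256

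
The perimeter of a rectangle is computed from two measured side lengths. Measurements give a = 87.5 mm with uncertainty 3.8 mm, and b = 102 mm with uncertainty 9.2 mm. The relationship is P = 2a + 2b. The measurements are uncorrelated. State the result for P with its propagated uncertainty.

379 ± 19.9 mm

P is a linear combination, so absolute uncertainties add in quadrature:
  (2·δa)² = 57.8;  (2·δb)² = 339
δP = √(396) = 19.9 mm
P = 379 mm.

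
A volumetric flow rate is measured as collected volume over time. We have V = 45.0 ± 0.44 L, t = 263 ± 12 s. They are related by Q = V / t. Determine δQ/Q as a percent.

4.67%

Each factor contributes (exponent × relative error)² to (δQ/Q)²:
  (1·δV/V)² = (1×0.00978)² = 9.56e-05;  (-1·δt/t)² = (-1×0.0456)² = 0.00208
δQ/Q = √(0.00218) = 0.0467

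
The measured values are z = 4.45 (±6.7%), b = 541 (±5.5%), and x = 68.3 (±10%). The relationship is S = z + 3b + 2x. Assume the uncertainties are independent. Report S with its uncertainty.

1760 ± 90.3

For a sum/difference, combine absolute errors in quadrature:
  (δz)² = 0.0889;  (3·δb)² = 7970;  (2·δx)² = 187
δS = √(8150) = 90.3
S = 1760.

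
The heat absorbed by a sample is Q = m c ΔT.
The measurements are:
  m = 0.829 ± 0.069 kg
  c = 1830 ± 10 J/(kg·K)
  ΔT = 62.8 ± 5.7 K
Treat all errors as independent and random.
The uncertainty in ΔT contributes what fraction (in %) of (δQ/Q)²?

54.2%

(δQ/Q)² = (1·δm/m)² + (1·δc/c)² + (1·δΔT/ΔT)²
  m term: (1×0.0832)² = 0.00693
  c term: (1×0.00546)² = 2.99e-05
  ΔT term: (1×0.0908)² = 0.00824
Total = 0.0152. Share from ΔT = 0.00824/0.0152 = 0.542.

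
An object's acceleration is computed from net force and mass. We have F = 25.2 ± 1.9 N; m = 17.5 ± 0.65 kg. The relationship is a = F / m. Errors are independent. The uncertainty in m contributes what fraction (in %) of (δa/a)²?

19.5%

(δa/a)² = (1·δF/F)² + (-1·δm/m)²
  F term: (1×0.0754)² = 0.00568
  m term: (-1×0.0371)² = 0.00138
Total = 0.00706. Share from m = 0.00138/0.00706 = 0.195.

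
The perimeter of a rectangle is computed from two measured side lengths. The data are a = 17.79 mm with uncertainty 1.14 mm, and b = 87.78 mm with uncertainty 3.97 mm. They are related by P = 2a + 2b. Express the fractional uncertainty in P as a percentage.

3.91%

P is a linear combination, so absolute uncertainties add in quadrature:
  (2·δa)² = 5.20;  (2·δb)² = 63.0
δP = √(68.2) = 8.26 mm
P = 211.1 mm, so δP/P = 8.26/211.1 = 0.0391.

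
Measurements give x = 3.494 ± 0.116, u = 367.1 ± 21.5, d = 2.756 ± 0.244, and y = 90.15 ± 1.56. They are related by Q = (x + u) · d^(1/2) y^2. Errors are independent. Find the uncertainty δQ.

4.04e+05

Let w = x + u = 370.6. δw = √(δx² + δu²) = √(0.0135 + 462) = 21.5, so δw/w = 0.0580.
Q is then a monomial in w, d, y:
δQ/Q = √((δw/w)² + (½·δd/d)² + (2·δy/y)²) = √(0.00337 + 0.00196 + 0.00120) = 0.0808
Q = 5e+06, so δQ = 0.0808 × 5e+06 = 4.04e+05.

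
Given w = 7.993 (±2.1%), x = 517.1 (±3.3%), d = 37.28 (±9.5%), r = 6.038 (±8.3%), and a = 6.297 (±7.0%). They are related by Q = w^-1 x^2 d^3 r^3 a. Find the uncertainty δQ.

9.4e+11

For a monomial Q ∝ w^-1, x^2, d^3, r^3, a, fractional errors add in quadrature:
  (-1·δw/w)² = (-1×0.0210)² = 0.000441;  (2·δx/x)² = (2×0.0330)² = 0.00436;  (3·δd/d)² = (3×0.0950)² = 0.0812;  (3·δr/r)² = (3×0.0830)² = 0.0620;  (1·δa/a)² = (1×0.0700)² = 0.00490
δQ/Q = √(0.153) = 0.391
Q = 2.403e+12, so δQ = 0.391 × 2.403e+12 = 9.4e+11.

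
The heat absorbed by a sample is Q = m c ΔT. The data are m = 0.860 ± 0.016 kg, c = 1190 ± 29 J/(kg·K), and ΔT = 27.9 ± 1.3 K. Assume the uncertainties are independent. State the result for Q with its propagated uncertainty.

Q is a product of powers, so relative uncertainties combine in quadrature:
  (1·δm/m)² = (1×0.0186)² = 0.000346;  (1·δc/c)² = (1×0.0244)² = 0.000594;  (1·δΔT/ΔT)² = (1×0.0466)² = 0.00217
δQ/Q = √(0.00311) = 0.0558
Q = 28600 J, so δQ = 0.0558 × 28600 = 1590 J.

28600 ± 1590 J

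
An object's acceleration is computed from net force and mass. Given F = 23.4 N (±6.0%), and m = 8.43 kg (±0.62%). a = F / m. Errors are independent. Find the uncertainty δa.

0.167 m/s^2

a is a product of powers, so relative uncertainties combine in quadrature:
  (1·δF/F)² = (1×0.0600)² = 0.00360;  (-1·δm/m)² = (-1×0.00620)² = 3.84e-05
δa/a = √(0.00364) = 0.0603
a = 2.78 m/s^2, so δa = 0.0603 × 2.78 = 0.167 m/s^2.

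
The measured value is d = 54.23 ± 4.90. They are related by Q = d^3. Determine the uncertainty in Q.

Q is a product of powers, so relative uncertainties combine in quadrature:
  (3·δd/d)² = (3×0.0904)² = 0.0735
δQ/Q = √(0.0735) = 0.271
Q = 159500, so δQ = 0.271 × 159500 = 43200.

43200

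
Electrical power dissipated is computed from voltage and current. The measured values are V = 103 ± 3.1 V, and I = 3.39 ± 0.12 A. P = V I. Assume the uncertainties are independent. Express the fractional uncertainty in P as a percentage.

4.65%

Products/powers → add relative errors in quadrature, weighted by exponent:
  (1·δV/V)² = (1×0.0301)² = 0.000906;  (1·δI/I)² = (1×0.0354)² = 0.00125
δP/P = √(0.00216) = 0.0465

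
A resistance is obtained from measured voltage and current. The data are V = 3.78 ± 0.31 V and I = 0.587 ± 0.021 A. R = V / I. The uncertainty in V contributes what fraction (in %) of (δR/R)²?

84.0%

(δR/R)² = (1·δV/V)² + (-1·δI/I)²
  V term: (1×0.0820)² = 0.00673
  I term: (-1×0.0358)² = 0.00128
Total = 0.00801. Share from V = 0.00673/0.00801 = 0.840.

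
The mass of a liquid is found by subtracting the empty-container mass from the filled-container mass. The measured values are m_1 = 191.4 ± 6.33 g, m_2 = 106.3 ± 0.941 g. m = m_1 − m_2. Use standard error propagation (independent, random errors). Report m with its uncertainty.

85.10 ± 6.40 g

m is a linear combination, so absolute uncertainties add in quadrature:
  (δm_1)² = 40.1;  (δm_2)² = 0.885
δm = √(41.0) = 6.40 g
m = 85.10 g.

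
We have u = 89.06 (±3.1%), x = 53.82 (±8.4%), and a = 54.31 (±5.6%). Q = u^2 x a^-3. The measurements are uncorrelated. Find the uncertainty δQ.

0.527

Since Q is a product/quotient, work with relative uncertainties:
  (2·δu/u)² = (2×0.0310)² = 0.00384;  (1·δx/x)² = (1×0.0840)² = 0.00706;  (-3·δa/a)² = (-3×0.0560)² = 0.0282
δQ/Q = √(0.0391) = 0.198
Q = 2.665, so δQ = 0.198 × 2.665 = 0.527.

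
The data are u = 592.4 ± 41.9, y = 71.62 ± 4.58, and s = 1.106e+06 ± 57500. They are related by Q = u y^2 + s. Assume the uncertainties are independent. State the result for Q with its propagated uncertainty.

(4.145 ± 0.448) × 10^6

Let p = u·y^2 = 3.039e+06. δp/p = √((1·δu/u)² + (2·δy/y)²) = √(0.00500 + 0.0164) = 0.146, so δp = 4.44e+05.
Q = p + s: δQ = √(δp² + δs²) = √(1.97e+11 + 3.31e+09) = 4.48e+05
Q = 4.145e+06.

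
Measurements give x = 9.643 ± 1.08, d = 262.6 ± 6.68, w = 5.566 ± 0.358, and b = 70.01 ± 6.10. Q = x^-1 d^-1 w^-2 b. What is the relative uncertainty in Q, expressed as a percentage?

Each factor contributes (exponent × relative error)² to (δQ/Q)²:
  (-1·δx/x)² = (-1×0.112)² = 0.0125;  (-1·δd/d)² = (-1×0.0254)² = 0.000647;  (-2·δw/w)² = (-2×0.0643)² = 0.0165;  (1·δb/b)² = (1×0.0871)² = 0.00759
δQ/Q = √(0.0373) = 0.193

19.3%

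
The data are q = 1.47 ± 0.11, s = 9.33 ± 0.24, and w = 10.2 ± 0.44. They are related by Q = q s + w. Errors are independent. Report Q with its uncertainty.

Let p = q·s = 13.7. δp/p = √((1·δq/q)² + (1·δs/s)²) = √(0.00560 + 0.000662) = 0.0791, so δp = 1.09.
Q = p + w: δQ = √(δp² + δw²) = √(1.18 + 0.194) = 1.17
Q = 23.9.

23.9 ± 1.17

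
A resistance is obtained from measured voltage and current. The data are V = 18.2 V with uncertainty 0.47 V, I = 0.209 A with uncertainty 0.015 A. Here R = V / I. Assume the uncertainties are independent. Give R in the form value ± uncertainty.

Relative error in a monomial: (δR/R)² = Σ (nᵢ · δxᵢ/xᵢ)².
  (1·δV/V)² = (1×0.0258)² = 0.000667;  (-1·δI/I)² = (-1×0.0718)² = 0.00515
δR/R = √(0.00582) = 0.0763
R = 87.1 Ω, so δR = 0.0763 × 87.1 = 6.64 Ω.

87.1 ± 6.64 Ω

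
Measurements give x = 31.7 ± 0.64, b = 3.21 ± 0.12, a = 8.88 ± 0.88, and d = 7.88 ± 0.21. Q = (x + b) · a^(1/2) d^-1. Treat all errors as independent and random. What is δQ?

Let u = x + b = 34.9. δu = √(δx² + δb²) = √(0.410 + 0.0144) = 0.651, so δu/u = 0.0187.
Q is then a monomial in u, a, d:
δQ/Q = √((δu/u)² + (½·δa/a)² + (-1·δd/d)²) = √(0.000348 + 0.00246 + 0.000710) = 0.0593
Q = 13.2, so δQ = 0.0593 × 13.2 = 0.783.

0.783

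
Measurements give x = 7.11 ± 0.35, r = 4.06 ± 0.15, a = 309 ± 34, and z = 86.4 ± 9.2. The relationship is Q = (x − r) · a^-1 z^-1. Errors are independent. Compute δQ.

Let u = x − r = 3.05. δu = √(δx² + δr²) = √(0.122 + 0.0225) = 0.381, so δu/u = 0.125.
Q is then a monomial in u, a, z:
δQ/Q = √((δu/u)² + (-1·δa/a)² + (-1·δz/z)²) = √(0.0156 + 0.0121 + 0.0113) = 0.198
Q = 0.000114, so δQ = 0.198 × 0.000114 = 2.26e-05.

2.26e-05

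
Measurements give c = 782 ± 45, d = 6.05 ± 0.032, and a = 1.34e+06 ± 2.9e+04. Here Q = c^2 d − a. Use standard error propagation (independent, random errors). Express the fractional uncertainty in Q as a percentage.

18.1%

Let p = c^2·d = 3.7e+06. δp/p = √((2·δc/c)² + (1·δd/d)²) = √(0.0132 + 2.8e-05) = 0.115, so δp = 4.26e+05.
Q = p − a: δQ = √(δp² + δa²) = √(1.82e+11 + 8.41e+08) = 4.27e+05
Q = 2.36e+06, so δQ/Q = 4.27e+05/2.36e+06 = 0.181.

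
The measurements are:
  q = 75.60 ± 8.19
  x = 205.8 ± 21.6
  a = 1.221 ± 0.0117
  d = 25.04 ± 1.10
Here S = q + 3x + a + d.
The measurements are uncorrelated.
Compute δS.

Absolute uncertainties add in quadrature for a linear combination:
  (δq)² = 67.1;  (3·δx)² = 4200;  (δa)² = 0.000137;  (δd)² = 1.21
δS = √(4270) = 65.3

65.3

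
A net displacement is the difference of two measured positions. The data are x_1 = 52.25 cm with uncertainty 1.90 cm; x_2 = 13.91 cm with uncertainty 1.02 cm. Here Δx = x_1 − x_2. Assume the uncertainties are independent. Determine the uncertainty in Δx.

Each term contributes (cᵢ δxᵢ)² to (δΔx)²:
  (δx_1)² = 3.61;  (δx_2)² = 1.04
δΔx = √(4.65) = 2.16 cm

2.16 cm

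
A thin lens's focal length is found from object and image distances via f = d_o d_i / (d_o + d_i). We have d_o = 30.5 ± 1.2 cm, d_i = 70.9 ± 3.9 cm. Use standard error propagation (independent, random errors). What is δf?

0.685 cm

∂f/∂d_o = (d_i/(d_o+d_i))² = 0.489;  ∂f/∂d_i = (d_o/(d_o+d_i))² = 0.0905
δf = √((∂f/∂d_o · δd_o)² + (∂f/∂d_i · δd_i)²) = √(0.344 + 0.125) = 0.685 cm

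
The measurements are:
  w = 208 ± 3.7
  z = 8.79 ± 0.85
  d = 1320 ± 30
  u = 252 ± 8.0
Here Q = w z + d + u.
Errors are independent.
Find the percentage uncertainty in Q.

Let p = w·z = 1830. δp/p = √((1·δw/w)² + (1·δz/z)²) = √(0.000316 + 0.00935) = 0.0983, so δp = 180.
Q = p + d + u: δQ = √(δp² + δd² + δu²) = √(32300 + 900 + 64.0) = 182
Q = 3400, so δQ/Q = 182/3400 = 0.0537.

5.37%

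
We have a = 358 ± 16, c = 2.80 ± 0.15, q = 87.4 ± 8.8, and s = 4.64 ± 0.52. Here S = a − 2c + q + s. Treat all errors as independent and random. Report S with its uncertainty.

444 ± 18.3

Sums and differences: (δS)² = Σ (cᵢ δxᵢ)².
  (δa)² = 256;  (2·δc)² = 0.0900;  (δq)² = 77.4;  (δs)² = 0.270
δS = √(334) = 18.3
S = 444.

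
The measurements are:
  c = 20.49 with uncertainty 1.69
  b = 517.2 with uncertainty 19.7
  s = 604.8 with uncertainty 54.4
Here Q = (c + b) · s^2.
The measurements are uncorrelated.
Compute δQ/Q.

0.184

Let u = c + b = 537.7. δu = √(δc² + δb²) = √(2.86 + 388) = 19.8, so δu/u = 0.0368.
Q is then a monomial in u, s:
δQ/Q = √((δu/u)² + (2·δs/s)²) = √(0.00135 + 0.0324) = 0.184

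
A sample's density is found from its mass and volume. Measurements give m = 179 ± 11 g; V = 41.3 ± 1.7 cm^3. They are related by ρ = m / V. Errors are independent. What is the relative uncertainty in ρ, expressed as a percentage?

Each factor contributes (exponent × relative error)² to (δρ/ρ)²:
  (1·δm/m)² = (1×0.0615)² = 0.00378;  (-1·δV/V)² = (-1×0.0412)² = 0.00169
δρ/ρ = √(0.00547) = 0.0740

7.40%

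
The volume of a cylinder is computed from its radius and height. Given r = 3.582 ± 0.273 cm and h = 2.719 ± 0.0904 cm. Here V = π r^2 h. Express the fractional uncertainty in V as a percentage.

15.6%

For a monomial V ∝ r^2, h, fractional errors add in quadrature:
  (2·δr/r)² = (2×0.0762)² = 0.0232;  (1·δh/h)² = (1×0.0332)² = 0.00111
δV/V = √(0.0243) = 0.156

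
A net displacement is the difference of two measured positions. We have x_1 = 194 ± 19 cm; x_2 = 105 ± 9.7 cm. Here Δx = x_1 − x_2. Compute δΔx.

Sums and differences: (δΔx)² = Σ (cᵢ δxᵢ)².
  (δx_1)² = 361;  (δx_2)² = 94.1
δΔx = √(455) = 21.3 cm

21.3 cm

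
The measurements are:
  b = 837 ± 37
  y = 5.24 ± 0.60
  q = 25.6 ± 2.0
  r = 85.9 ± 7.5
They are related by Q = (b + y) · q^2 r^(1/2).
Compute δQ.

Let u = b + y = 842. δu = √(δb² + δy²) = √(1370 + 0.360) = 37.0, so δu/u = 0.0439.
Q is then a monomial in u, q, r:
δQ/Q = √((δu/u)² + (2·δq/q)² + (½·δr/r)²) = √(0.00193 + 0.0244 + 0.00191) = 0.168
Q = 5.12e+06, so δQ = 0.168 × 5.12e+06 = 8.6e+05.

8.6e+05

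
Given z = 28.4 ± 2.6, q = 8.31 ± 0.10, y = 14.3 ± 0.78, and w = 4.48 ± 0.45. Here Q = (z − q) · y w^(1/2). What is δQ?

90.7

Let u = z − q = 20.1. δu = √(δz² + δq²) = √(6.76 + 0.0100) = 2.60, so δu/u = 0.130.
Q is then a monomial in u, y, w:
δQ/Q = √((δu/u)² + (1·δy/y)² + (½·δw/w)²) = √(0.0168 + 0.00298 + 0.00252) = 0.149
Q = 608, so δQ = 0.149 × 608 = 90.7.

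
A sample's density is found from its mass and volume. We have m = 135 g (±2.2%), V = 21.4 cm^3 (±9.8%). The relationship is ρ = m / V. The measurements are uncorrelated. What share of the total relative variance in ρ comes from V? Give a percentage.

(δρ/ρ)² = (1·δm/m)² + (-1·δV/V)²
  m term: (1×0.0220)² = 0.000484
  V term: (-1×0.0980)² = 0.00960
Total = 0.0101. Share from V = 0.00960/0.0101 = 0.952.

95.2%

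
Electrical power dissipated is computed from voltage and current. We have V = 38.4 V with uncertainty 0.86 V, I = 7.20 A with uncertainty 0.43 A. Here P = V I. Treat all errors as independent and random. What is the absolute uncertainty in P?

Products/powers → add relative errors in quadrature, weighted by exponent:
  (1·δV/V)² = (1×0.0224)² = 0.000502;  (1·δI/I)² = (1×0.0597)² = 0.00357
δP/P = √(0.00407) = 0.0638
P = 276 W, so δP = 0.0638 × 276 = 17.6 W.

17.6 W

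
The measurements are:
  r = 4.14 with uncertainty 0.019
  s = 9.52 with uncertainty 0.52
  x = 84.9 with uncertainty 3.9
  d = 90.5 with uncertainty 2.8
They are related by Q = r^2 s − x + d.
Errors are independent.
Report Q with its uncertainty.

Let p = r^2·s = 163. δp/p = √((2·δr/r)² + (1·δs/s)²) = √(8.42e-05 + 0.00298) = 0.0554, so δp = 9.04.
Q = p − x + d: δQ = √(δp² + δx² + δd²) = √(81.7 + 15.2 + 7.84) = 10.2
Q = 169.

169 ± 10.2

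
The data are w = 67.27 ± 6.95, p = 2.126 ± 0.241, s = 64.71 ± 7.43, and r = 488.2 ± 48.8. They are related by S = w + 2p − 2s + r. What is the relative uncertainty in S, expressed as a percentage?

Sums and differences: (δS)² = Σ (cᵢ δxᵢ)².
  (δw)² = 48.3;  (2·δp)² = 0.232;  (2·δs)² = 221;  (δr)² = 2380
δS = √(2650) = 51.5
S = 430.3, so δS/S = 51.5/430.3 = 0.120.

12.0%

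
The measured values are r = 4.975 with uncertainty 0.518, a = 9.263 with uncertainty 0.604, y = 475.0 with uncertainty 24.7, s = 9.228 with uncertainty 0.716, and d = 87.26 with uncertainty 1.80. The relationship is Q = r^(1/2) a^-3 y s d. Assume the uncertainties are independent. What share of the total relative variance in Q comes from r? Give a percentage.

(δQ/Q)² = (½·δr/r)² + (-3·δa/a)² + (1·δy/y)² + (1·δs/s)² + (1·δd/d)²
  r term: (0.5×0.104)² = 0.00271
  a term: (-3×0.0652)² = 0.0383
  y term: (1×0.0520)² = 0.00270
  s term: (1×0.0776)² = 0.00602
  d term: (1×0.0206)² = 0.000426
Total = 0.0501. Share from r = 0.00271/0.0501 = 0.0541.

5.41%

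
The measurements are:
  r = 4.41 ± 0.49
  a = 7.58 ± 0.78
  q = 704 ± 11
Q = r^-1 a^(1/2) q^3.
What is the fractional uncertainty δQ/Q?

0.131

Q is a product of powers, so relative uncertainties combine in quadrature:
  (-1·δr/r)² = (-1×0.111)² = 0.0123;  (½·δa/a)² = (0.5×0.103)² = 0.00265;  (3·δq/q)² = (3×0.0156)² = 0.00220
δQ/Q = √(0.0172) = 0.131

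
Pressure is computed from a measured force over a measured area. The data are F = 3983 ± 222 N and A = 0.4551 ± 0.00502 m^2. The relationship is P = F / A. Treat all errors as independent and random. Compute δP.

Since P is a product/quotient, work with relative uncertainties:
  (1·δF/F)² = (1×0.0557)² = 0.00311;  (-1·δA/A)² = (-1×0.0110)² = 0.000122
δP/P = √(0.00323) = 0.0568
P = 8752 Pa, so δP = 0.0568 × 8752 = 497 Pa.

497 Pa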